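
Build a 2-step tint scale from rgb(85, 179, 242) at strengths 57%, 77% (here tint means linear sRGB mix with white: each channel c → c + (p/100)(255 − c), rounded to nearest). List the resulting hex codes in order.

#B6DEF9, #D8EEFC

57%: (85 + 96.9 = 181.9→182, 179 + 43.32 = 222.32→222, 242 + 7.41 = 249.41→249) → #B6DEF9
77%: (85 + 130.9 = 215.9→216, 179 + 58.52 = 237.52→238, 242 + 10.01 = 252.01→252) → #D8EEFC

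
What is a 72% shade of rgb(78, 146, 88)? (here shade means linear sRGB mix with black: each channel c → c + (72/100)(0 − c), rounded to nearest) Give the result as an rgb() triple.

rgb(22, 41, 25)

Lerp each channel 72% toward 0:
  R: 78 + 0.72×(0−78) = 78 − 56.16 = 21.84 → 22
  G: 146 − 105.12 = 40.88 → 41
  B: 88 − 63.36 = 24.64 → 25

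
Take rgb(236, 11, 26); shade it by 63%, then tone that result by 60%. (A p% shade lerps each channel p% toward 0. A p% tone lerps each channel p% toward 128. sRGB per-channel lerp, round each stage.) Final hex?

Per channel, c → c + 0.63(0 − c):
  R: 236 + 0.63×(0−236) = 236 − 148.68 = 87.32 → 87
  G: 11 − 6.93 = 4.07 → 4
  B: 26 − 16.38 = 9.62 → 10
After the shade: rgb(87, 4, 10) = #57040A.
Lerp each channel 60% toward 128:
  R: 87 + 24.6 = 111.6 → 112
  G: 4 + 74.4 = 78.4 → 78
  B: 10 + 0.6×(128−10) = 10 + 70.8 = 80.8 → 81
rgb(112, 78, 81) = #704E51.

#704E51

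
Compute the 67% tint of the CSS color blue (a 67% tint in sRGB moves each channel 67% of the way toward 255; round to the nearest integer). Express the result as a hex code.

CSS blue is rgb(0, 0, 255).
Lerp each channel 67% toward 255:
  R: 0 + 0.67×(255−0) = 0 + 170.85 = 170.85 → 171
  G: 0 + 170.85 = 170.85 → 171
  B: 255 + 0 = 255 → 255
rgb(171, 171, 255) = #ababff.

#ababff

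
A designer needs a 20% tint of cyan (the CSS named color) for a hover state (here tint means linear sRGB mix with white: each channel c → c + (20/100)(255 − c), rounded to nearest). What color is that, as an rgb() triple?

rgb(51, 255, 255)

CSS cyan is rgb(0, 255, 255).
Per channel, c → c + 0.2(255 − c):
  R: 0 + 0.2×(255−0) = 0 + 51 = 51 → 51
  G: 255 + 0.2×(255−255) = 255 + 0 = 255 → 255
  B: 255 + 0.2×(255−255) = 255 + 0 = 255 → 255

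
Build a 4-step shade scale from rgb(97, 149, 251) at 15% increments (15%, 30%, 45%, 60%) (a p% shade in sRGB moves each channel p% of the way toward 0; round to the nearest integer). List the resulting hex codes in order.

#527FD5, #4468B0, #35528A, #273C64

15%: (97 − 14.55 = 82.45→82, 149 − 22.35 = 126.65→127, 251 − 37.65 = 213.35→213) → #527FD5
30%: (97 − 29.1 = 67.9→68, 149 − 44.7 = 104.3→104, 251 − 75.3 = 175.7→176) → #4468B0
45%: (97 − 43.65 = 53.35→53, 149 − 67.05 = 81.95→82, 251 − 112.95 = 138.05→138) → #35528A
60%: (97 − 58.2 = 38.8→39, 149 − 89.4 = 59.6→60, 251 − 150.6 = 100.4→100) → #273C64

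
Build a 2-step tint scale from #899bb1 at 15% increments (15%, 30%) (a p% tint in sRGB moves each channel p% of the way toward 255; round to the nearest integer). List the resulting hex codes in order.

#9baabd, #acb9c8

#899bb1 is rgb(137, 155, 177).
15%: (137 + 17.7 = 154.7→155, 155 + 15 = 170→170, 177 + 11.7 = 188.7→189) → #9baabd
30%: (137 + 35.4 = 172.4→172, 155 + 30 = 185→185, 177 + 23.4 = 200.4→200) → #acb9c8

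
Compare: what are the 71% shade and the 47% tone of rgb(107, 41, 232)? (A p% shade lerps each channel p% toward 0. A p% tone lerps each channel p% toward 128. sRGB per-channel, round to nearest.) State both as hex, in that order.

#1F0C43, #7552B7

71% shade:
  R: 107 − 75.97 = 31.03 → 31
  G: 41 − 29.11 = 11.89 → 12
  B: 232 + 0.71×(0−232) = 232 − 164.72 = 67.28 → 67
  → #1F0C43
47% tone:
  R: 107 + 9.87 = 116.87 → 117
  G: 41 + 0.47×(128−41) = 41 + 40.89 = 81.89 → 82
  B: 232 + 0.47×(128−232) = 232 − 48.88 = 183.12 → 183
  → #7552B7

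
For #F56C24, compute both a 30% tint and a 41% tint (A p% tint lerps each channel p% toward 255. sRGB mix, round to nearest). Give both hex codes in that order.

#F56C24 is rgb(245, 108, 36).
30% tint:
  R: 245 + 0.3×(255−245) = 245 + 3 = 248 → 248
  G: 108 + 0.3×(255−108) = 108 + 44.1 = 152.1 → 152
  B: 36 + 0.3×(255−36) = 36 + 65.7 = 101.7 → 102
  → #F89866
41% tint:
  R: 245 + 4.1 = 249.1 → 249
  G: 108 + 60.27 = 168.27 → 168
  B: 36 + 0.41×(255−36) = 36 + 89.79 = 125.79 → 126
  → #F9A87E

#F89866, #F9A87E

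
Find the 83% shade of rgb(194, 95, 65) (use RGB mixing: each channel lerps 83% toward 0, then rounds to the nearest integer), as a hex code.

Per channel, c → c + 0.83(0 − c):
  R: 194 + 0.83×(0−194) = 194 − 161.02 = 32.98 → 33
  G: 95 + 0.83×(0−95) = 95 − 78.85 = 16.15 → 16
  B: 65 − 53.95 = 11.05 → 11
rgb(33, 16, 11) = #21100B.

#21100B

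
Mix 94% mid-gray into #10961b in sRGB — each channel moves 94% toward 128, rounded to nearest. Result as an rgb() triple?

#10961b is rgb(16, 150, 27).
A 94% tone moves each channel 94% toward 128:
  R: 16 + 0.94×(128−16) = 16 + 105.28 = 121.28 → 121
  G: 150 + 0.94×(128−150) = 150 − 20.68 = 129.32 → 129
  B: 27 + 0.94×(128−27) = 27 + 94.94 = 121.94 → 122

rgb(121, 129, 122)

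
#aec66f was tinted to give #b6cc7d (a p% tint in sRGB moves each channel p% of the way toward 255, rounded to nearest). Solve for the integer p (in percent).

10%

#aec66f is rgb(174, 198, 111); #b6cc7d is rgb(182, 204, 125).
On the B channel (widest range): 125 ≈ 111 + (p/100)(255 − 111), so p ≈ 100×(125 − 111)/(255 − 111) = 1400/144 = 9.72.
p = 10 reproduces all three channels after rounding.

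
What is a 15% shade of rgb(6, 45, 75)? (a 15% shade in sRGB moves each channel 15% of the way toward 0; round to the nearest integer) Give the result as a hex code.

A 15% shade moves each channel 15% toward 0:
  R: 6 + 0.15×(0−6) = 6 − 0.9 = 5.1 → 5
  G: 45 + 0.15×(0−45) = 45 − 6.75 = 38.25 → 38
  B: 75 + 0.15×(0−75) = 75 − 11.25 = 63.75 → 64
rgb(5, 38, 64) = #052640.

#052640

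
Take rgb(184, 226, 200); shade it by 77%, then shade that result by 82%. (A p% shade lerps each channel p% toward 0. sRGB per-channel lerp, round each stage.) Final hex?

A 77% shade moves each channel 77% toward 0:
  R: 184 − 141.68 = 42.32 → 42
  G: 226 + 0.77×(0−226) = 226 − 174.02 = 51.98 → 52
  B: 200 + 0.77×(0−200) = 200 − 154 = 46 → 46
After the shade: rgb(42, 52, 46) = #2A342E.
Lerp each channel 82% toward 0:
  R: 42 − 34.44 = 7.56 → 8
  G: 52 − 42.64 = 9.36 → 9
  B: 46 − 37.72 = 8.28 → 8
rgb(8, 9, 8) = #080908.

#080908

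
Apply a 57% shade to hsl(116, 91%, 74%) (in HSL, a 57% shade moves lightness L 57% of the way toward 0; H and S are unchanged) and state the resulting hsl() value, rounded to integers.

L moves 57% from 74 toward 0: 74 − 42.18 = 31.82 → 32.
H and S are unchanged.

hsl(116, 91%, 32%)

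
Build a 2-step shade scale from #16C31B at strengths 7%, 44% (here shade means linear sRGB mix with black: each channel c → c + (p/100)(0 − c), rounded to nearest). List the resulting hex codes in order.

#16C31B is rgb(22, 195, 27).
7%: (22 − 1.54 = 20.46→20, 195 − 13.65 = 181.35→181, 27 − 1.89 = 25.11→25) → #14B519
44%: (22 − 9.68 = 12.32→12, 195 − 85.8 = 109.2→109, 27 − 11.88 = 15.12→15) → #0C6D0F

#14B519, #0C6D0F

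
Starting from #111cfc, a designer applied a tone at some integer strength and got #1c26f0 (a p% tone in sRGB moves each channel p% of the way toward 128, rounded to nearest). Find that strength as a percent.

10%

#111cfc is rgb(17, 28, 252); #1c26f0 is rgb(28, 38, 240).
On the B channel (widest range): 240 ≈ 252 + (p/100)(128 − 252), so p ≈ 100×(240 − 252)/(128 − 252) = -1200/-124 = 9.68.
p = 10 reproduces all three channels after rounding.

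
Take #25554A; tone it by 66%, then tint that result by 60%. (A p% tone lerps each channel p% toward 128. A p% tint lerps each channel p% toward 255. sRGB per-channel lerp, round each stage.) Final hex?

#C0C6C5

#25554A is rgb(37, 85, 74).
A 66% tone moves each channel 66% toward 128:
  R: 37 + 0.66×(128−37) = 37 + 60.06 = 97.06 → 97
  G: 85 + 0.66×(128−85) = 85 + 28.38 = 113.38 → 113
  B: 74 + 0.66×(128−74) = 74 + 35.64 = 109.64 → 110
After the tone: rgb(97, 113, 110) = #61716E.
Lerp each channel 60% toward 255:
  R: 97 + 94.8 = 191.8 → 192
  G: 113 + 85.2 = 198.2 → 198
  B: 110 + 0.6×(255−110) = 110 + 87 = 197 → 197
rgb(192, 198, 197) = #C0C6C5.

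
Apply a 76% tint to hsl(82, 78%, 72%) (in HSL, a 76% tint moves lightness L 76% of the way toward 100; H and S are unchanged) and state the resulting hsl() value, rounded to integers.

hsl(82, 78%, 93%)

L moves 76% from 72 toward 100: 72 + 21.28 = 93.28 → 93.
H and S are unchanged.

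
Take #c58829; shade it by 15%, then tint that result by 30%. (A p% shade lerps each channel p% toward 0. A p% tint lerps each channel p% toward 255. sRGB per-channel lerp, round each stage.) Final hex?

#c19e65

#c58829 is rgb(197, 136, 41).
A 15% shade moves each channel 15% toward 0:
  R: 197 − 29.55 = 167.45 → 167
  G: 136 + 0.15×(0−136) = 136 − 20.4 = 115.6 → 116
  B: 41 + 0.15×(0−41) = 41 − 6.15 = 34.85 → 35
After the shade: rgb(167, 116, 35) = #a77423.
A 30% tint moves each channel 30% toward 255:
  R: 167 + 0.3×(255−167) = 167 + 26.4 = 193.4 → 193
  G: 116 + 0.3×(255−116) = 116 + 41.7 = 157.7 → 158
  B: 35 + 0.3×(255−35) = 35 + 66 = 101 → 101
rgb(193, 158, 101) = #c19e65.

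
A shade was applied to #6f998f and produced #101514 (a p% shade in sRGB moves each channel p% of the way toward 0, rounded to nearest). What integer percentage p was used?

#6f998f is rgb(111, 153, 143); #101514 is rgb(16, 21, 20).
On the G channel (widest range): 21 ≈ 153 + (p/100)(0 − 153), so p ≈ 100×(21 − 153)/(0 − 153) = -13200/-153 = 86.27.
p = 86 reproduces all three channels after rounding.

86%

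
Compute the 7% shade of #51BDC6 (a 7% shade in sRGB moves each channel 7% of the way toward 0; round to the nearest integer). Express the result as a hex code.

#51BDC6 is rgb(81, 189, 198).
Lerp each channel 7% toward 0:
  R: 81 + 0.07×(0−81) = 81 − 5.67 = 75.33 → 75
  G: 189 + 0.07×(0−189) = 189 − 13.23 = 175.77 → 176
  B: 198 − 13.86 = 184.14 → 184
rgb(75, 176, 184) = #4BB0B8.

#4BB0B8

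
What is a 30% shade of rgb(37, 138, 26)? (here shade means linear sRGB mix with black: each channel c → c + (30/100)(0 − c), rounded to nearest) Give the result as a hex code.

A 30% shade moves each channel 30% toward 0:
  R: 37 − 11.1 = 25.9 → 26
  G: 138 + 0.3×(0−138) = 138 − 41.4 = 96.6 → 97
  B: 26 + 0.3×(0−26) = 26 − 7.8 = 18.2 → 18
rgb(26, 97, 18) = #1A6112.

#1A6112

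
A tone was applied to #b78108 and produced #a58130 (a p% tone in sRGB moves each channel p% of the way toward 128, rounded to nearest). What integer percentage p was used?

#b78108 is rgb(183, 129, 8); #a58130 is rgb(165, 129, 48).
On the B channel (widest range): 48 ≈ 8 + (p/100)(128 − 8), so p ≈ 100×(48 − 8)/(128 − 8) = 4000/120 = 33.33.
p = 33 reproduces all three channels after rounding.

33%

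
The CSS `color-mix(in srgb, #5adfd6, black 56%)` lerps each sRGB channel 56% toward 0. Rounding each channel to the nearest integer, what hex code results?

#28625e

#5adfd6 is rgb(90, 223, 214).
Lerp each channel 56% toward 0:
  R: 90 + 0.56×(0−90) = 90 − 50.4 = 39.6 → 40
  G: 223 + 0.56×(0−223) = 223 − 124.88 = 98.12 → 98
  B: 214 − 119.84 = 94.16 → 94
rgb(40, 98, 94) = #28625e.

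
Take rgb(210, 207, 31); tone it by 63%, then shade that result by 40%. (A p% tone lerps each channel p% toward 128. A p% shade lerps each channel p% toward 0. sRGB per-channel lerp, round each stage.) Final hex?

#5F5E37

A 63% tone moves each channel 63% toward 128:
  R: 210 − 51.66 = 158.34 → 158
  G: 207 − 49.77 = 157.23 → 157
  B: 31 + 61.11 = 92.11 → 92
After the tone: rgb(158, 157, 92) = #9E9D5C.
Lerp each channel 40% toward 0:
  R: 158 + 0.4×(0−158) = 158 − 63.2 = 94.8 → 95
  G: 157 + 0.4×(0−157) = 157 − 62.8 = 94.2 → 94
  B: 92 − 36.8 = 55.2 → 55
rgb(95, 94, 55) = #5F5E37.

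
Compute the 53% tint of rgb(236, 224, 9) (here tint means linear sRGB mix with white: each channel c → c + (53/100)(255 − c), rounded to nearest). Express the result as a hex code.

Per channel, c → c + 0.53(255 − c):
  R: 236 + 0.53×(255−236) = 236 + 10.07 = 246.07 → 246
  G: 224 + 16.43 = 240.43 → 240
  B: 9 + 130.38 = 139.38 → 139
rgb(246, 240, 139) = #F6F08B.

#F6F08B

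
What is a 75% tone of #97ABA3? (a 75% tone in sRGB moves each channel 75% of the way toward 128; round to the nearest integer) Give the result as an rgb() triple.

#97ABA3 is rgb(151, 171, 163).
Per channel, c → c + 0.75(128 − c):
  R: 151 − 17.25 = 133.75 → 134
  G: 171 + 0.75×(128−171) = 171 − 32.25 = 138.75 → 139
  B: 163 + 0.75×(128−163) = 163 − 26.25 = 136.75 → 137

rgb(134, 139, 137)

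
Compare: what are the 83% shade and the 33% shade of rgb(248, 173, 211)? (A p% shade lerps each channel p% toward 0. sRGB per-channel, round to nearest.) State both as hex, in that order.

#2a1d24, #a6748d

83% shade:
  R: 248 + 0.83×(0−248) = 248 − 205.84 = 42.16 → 42
  G: 173 − 143.59 = 29.41 → 29
  B: 211 − 175.13 = 35.87 → 36
  → #2a1d24
33% shade:
  R: 248 − 81.84 = 166.16 → 166
  G: 173 − 57.09 = 115.91 → 116
  B: 211 − 69.63 = 141.37 → 141
  → #a6748d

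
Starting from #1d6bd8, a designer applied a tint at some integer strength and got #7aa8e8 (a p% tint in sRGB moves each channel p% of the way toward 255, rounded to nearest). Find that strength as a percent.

41%

#1d6bd8 is rgb(29, 107, 216); #7aa8e8 is rgb(122, 168, 232).
On the R channel (widest range): 122 ≈ 29 + (p/100)(255 − 29), so p ≈ 100×(122 − 29)/(255 − 29) = 9300/226 = 41.15.
p = 41 reproduces all three channels after rounding.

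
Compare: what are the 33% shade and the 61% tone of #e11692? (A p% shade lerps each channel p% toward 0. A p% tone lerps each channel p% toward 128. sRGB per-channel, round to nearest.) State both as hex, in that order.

#e11692 is rgb(225, 22, 146).
33% shade:
  R: 225 − 74.25 = 150.75 → 151
  G: 22 + 0.33×(0−22) = 22 − 7.26 = 14.74 → 15
  B: 146 + 0.33×(0−146) = 146 − 48.18 = 97.82 → 98
  → #970f62
61% tone:
  R: 225 + 0.61×(128−225) = 225 − 59.17 = 165.83 → 166
  G: 22 + 0.61×(128−22) = 22 + 64.66 = 86.66 → 87
  B: 146 + 0.61×(128−146) = 146 − 10.98 = 135.02 → 135
  → #a65787

#970f62, #a65787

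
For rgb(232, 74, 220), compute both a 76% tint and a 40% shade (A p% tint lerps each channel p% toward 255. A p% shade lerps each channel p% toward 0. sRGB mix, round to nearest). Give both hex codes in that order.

#F9D4F7, #8B2C84

76% tint:
  R: 232 + 0.76×(255−232) = 232 + 17.48 = 249.48 → 249
  G: 74 + 0.76×(255−74) = 74 + 137.56 = 211.56 → 212
  B: 220 + 0.76×(255−220) = 220 + 26.6 = 246.6 → 247
  → #F9D4F7
40% shade:
  R: 232 + 0.4×(0−232) = 232 − 92.8 = 139.2 → 139
  G: 74 + 0.4×(0−74) = 74 − 29.6 = 44.4 → 44
  B: 220 + 0.4×(0−220) = 220 − 88 = 132 → 132
  → #8B2C84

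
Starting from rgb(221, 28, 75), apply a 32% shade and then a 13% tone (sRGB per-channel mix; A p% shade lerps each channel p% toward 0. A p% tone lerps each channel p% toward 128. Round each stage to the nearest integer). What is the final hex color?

Per channel, c → c + 0.32(0 − c):
  R: 221 − 70.72 = 150.28 → 150
  G: 28 − 8.96 = 19.04 → 19
  B: 75 + 0.32×(0−75) = 75 − 24 = 51 → 51
After the shade: rgb(150, 19, 51) = #961333.
Per channel, c → c + 0.13(128 − c):
  R: 150 − 2.86 = 147.14 → 147
  G: 19 + 14.17 = 33.17 → 33
  B: 51 + 0.13×(128−51) = 51 + 10.01 = 61.01 → 61
rgb(147, 33, 61) = #93213D.

#93213D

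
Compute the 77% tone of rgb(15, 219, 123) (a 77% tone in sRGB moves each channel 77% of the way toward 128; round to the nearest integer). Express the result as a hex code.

A 77% tone moves each channel 77% toward 128:
  R: 15 + 0.77×(128−15) = 15 + 87.01 = 102.01 → 102
  G: 219 − 70.07 = 148.93 → 149
  B: 123 + 3.85 = 126.85 → 127
rgb(102, 149, 127) = #66957F.

#66957F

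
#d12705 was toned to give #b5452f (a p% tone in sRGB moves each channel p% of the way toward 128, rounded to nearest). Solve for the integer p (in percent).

34%

#d12705 is rgb(209, 39, 5); #b5452f is rgb(181, 69, 47).
On the B channel (widest range): 47 ≈ 5 + (p/100)(128 − 5), so p ≈ 100×(47 − 5)/(128 − 5) = 4200/123 = 34.15.
p = 34 reproduces all three channels after rounding.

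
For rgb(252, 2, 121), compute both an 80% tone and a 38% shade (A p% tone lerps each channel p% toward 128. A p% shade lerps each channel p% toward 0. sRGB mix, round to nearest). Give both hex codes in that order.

80% tone:
  R: 252 + 0.8×(128−252) = 252 − 99.2 = 152.8 → 153
  G: 2 + 0.8×(128−2) = 2 + 100.8 = 102.8 → 103
  B: 121 + 5.6 = 126.6 → 127
  → #99677F
38% shade:
  R: 252 − 95.76 = 156.24 → 156
  G: 2 − 0.76 = 1.24 → 1
  B: 121 + 0.38×(0−121) = 121 − 45.98 = 75.02 → 75
  → #9C014B

#99677F, #9C014B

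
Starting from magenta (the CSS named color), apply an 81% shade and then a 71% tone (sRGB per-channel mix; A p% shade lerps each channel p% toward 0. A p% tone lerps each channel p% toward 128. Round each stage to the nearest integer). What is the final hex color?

CSS magenta is rgb(255, 0, 255).
Lerp each channel 81% toward 0:
  R: 255 + 0.81×(0−255) = 255 − 206.55 = 48.45 → 48
  G: 0 + 0 = 0 → 0
  B: 255 − 206.55 = 48.45 → 48
After the shade: rgb(48, 0, 48) = #300030.
A 71% tone moves each channel 71% toward 128:
  R: 48 + 56.8 = 104.8 → 105
  G: 0 + 0.71×(128−0) = 0 + 90.88 = 90.88 → 91
  B: 48 + 0.71×(128−48) = 48 + 56.8 = 104.8 → 105
rgb(105, 91, 105) = #695B69.

#695B69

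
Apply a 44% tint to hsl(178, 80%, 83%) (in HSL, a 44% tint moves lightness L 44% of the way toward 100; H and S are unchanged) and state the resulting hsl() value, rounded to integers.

L moves 44% from 83 toward 100: 83 + 7.48 = 90.48 → 90.
H and S are unchanged.

hsl(178, 80%, 90%)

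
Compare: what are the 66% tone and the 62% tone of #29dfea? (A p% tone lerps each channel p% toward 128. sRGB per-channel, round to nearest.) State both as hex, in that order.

#62a0a4, #5fa4a8

#29dfea is rgb(41, 223, 234).
66% tone:
  R: 41 + 57.42 = 98.42 → 98
  G: 223 − 62.7 = 160.3 → 160
  B: 234 + 0.66×(128−234) = 234 − 69.96 = 164.04 → 164
  → #62a0a4
62% tone:
  R: 41 + 0.62×(128−41) = 41 + 53.94 = 94.94 → 95
  G: 223 + 0.62×(128−223) = 223 − 58.9 = 164.1 → 164
  B: 234 − 65.72 = 168.28 → 168
  → #5fa4a8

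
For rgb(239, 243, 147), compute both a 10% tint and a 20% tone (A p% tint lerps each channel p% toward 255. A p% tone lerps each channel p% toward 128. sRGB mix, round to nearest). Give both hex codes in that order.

10% tint:
  R: 239 + 0.1×(255−239) = 239 + 1.6 = 240.6 → 241
  G: 243 + 1.2 = 244.2 → 244
  B: 147 + 0.1×(255−147) = 147 + 10.8 = 157.8 → 158
  → #f1f49e
20% tone:
  R: 239 + 0.2×(128−239) = 239 − 22.2 = 216.8 → 217
  G: 243 + 0.2×(128−243) = 243 − 23 = 220 → 220
  B: 147 + 0.2×(128−147) = 147 − 3.8 = 143.2 → 143
  → #d9dc8f

#f1f49e, #d9dc8f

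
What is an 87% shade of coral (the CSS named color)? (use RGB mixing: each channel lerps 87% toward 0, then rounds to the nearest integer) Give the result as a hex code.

CSS coral is rgb(255, 127, 80).
An 87% shade moves each channel 87% toward 0:
  R: 255 − 221.85 = 33.15 → 33
  G: 127 + 0.87×(0−127) = 127 − 110.49 = 16.51 → 17
  B: 80 + 0.87×(0−80) = 80 − 69.6 = 10.4 → 10
rgb(33, 17, 10) = #21110a.

#21110a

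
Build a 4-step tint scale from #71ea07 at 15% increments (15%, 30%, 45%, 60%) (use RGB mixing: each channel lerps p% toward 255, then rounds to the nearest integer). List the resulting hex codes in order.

#86ed2c, #9cf051, #b1f377, #c6f79c

#71ea07 is rgb(113, 234, 7).
15%: (113 + 21.3 = 134.3→134, 234 + 3.15 = 237.15→237, 7 + 37.2 = 44.2→44) → #86ed2c
30%: (113 + 42.6 = 155.6→156, 234 + 6.3 = 240.3→240, 7 + 74.4 = 81.4→81) → #9cf051
45%: (113 + 63.9 = 176.9→177, 234 + 9.45 = 243.45→243, 7 + 111.6 = 118.6→119) → #b1f377
60%: (113 + 85.2 = 198.2→198, 234 + 12.6 = 246.6→247, 7 + 148.8 = 155.8→156) → #c6f79c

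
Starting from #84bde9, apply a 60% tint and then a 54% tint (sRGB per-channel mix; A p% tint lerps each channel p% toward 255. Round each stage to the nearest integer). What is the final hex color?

#e8f3fb

#84bde9 is rgb(132, 189, 233).
A 60% tint moves each channel 60% toward 255:
  R: 132 + 0.6×(255−132) = 132 + 73.8 = 205.8 → 206
  G: 189 + 0.6×(255−189) = 189 + 39.6 = 228.6 → 229
  B: 233 + 0.6×(255−233) = 233 + 13.2 = 246.2 → 246
After the tint: rgb(206, 229, 246) = #cee5f6.
Lerp each channel 54% toward 255:
  R: 206 + 0.54×(255−206) = 206 + 26.46 = 232.46 → 232
  G: 229 + 0.54×(255−229) = 229 + 14.04 = 243.04 → 243
  B: 246 + 4.86 = 250.86 → 251
rgb(232, 243, 251) = #e8f3fb.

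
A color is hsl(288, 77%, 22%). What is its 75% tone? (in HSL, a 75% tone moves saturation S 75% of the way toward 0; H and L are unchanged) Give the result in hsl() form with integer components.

S moves 75% from 77 toward 0: 77 − 57.75 = 19.25 → 19.
H and L are unchanged.

hsl(288, 19%, 22%)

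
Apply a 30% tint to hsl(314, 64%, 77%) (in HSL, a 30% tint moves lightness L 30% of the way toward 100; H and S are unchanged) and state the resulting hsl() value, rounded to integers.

hsl(314, 64%, 84%)

L moves 30% from 77 toward 100: 77 + 6.9 = 83.9 → 84.
H and S are unchanged.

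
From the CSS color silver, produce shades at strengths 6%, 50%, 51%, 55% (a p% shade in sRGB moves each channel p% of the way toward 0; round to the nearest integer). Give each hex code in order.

CSS silver is rgb(192, 192, 192).
6%: (192 − 11.52 = 180.48→180, 192 − 11.52 = 180.48→180, 192 − 11.52 = 180.48→180) → #B4B4B4
50%: (192 − 96 = 96→96, 192 − 96 = 96→96, 192 − 96 = 96→96) → #606060
51%: (192 − 97.92 = 94.08→94, 192 − 97.92 = 94.08→94, 192 − 97.92 = 94.08→94) → #5E5E5E
55%: (192 − 105.6 = 86.4→86, 192 − 105.6 = 86.4→86, 192 − 105.6 = 86.4→86) → #565656

#B4B4B4, #606060, #5E5E5E, #565656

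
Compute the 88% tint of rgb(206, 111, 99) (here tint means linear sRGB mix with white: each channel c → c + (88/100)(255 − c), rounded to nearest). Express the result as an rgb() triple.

Lerp each channel 88% toward 255:
  R: 206 + 0.88×(255−206) = 206 + 43.12 = 249.12 → 249
  G: 111 + 126.72 = 237.72 → 238
  B: 99 + 0.88×(255−99) = 99 + 137.28 = 236.28 → 236

rgb(249, 238, 236)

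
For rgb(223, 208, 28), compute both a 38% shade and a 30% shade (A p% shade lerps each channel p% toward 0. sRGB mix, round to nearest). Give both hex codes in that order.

#8a8111, #9c9214

38% shade:
  R: 223 − 84.74 = 138.26 → 138
  G: 208 + 0.38×(0−208) = 208 − 79.04 = 128.96 → 129
  B: 28 − 10.64 = 17.36 → 17
  → #8a8111
30% shade:
  R: 223 − 66.9 = 156.1 → 156
  G: 208 + 0.3×(0−208) = 208 − 62.4 = 145.6 → 146
  B: 28 − 8.4 = 19.6 → 20
  → #9c9214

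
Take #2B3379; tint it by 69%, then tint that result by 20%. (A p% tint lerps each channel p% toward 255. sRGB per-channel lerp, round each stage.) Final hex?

#CACDDD

#2B3379 is rgb(43, 51, 121).
Lerp each channel 69% toward 255:
  R: 43 + 0.69×(255−43) = 43 + 146.28 = 189.28 → 189
  G: 51 + 0.69×(255−51) = 51 + 140.76 = 191.76 → 192
  B: 121 + 0.69×(255−121) = 121 + 92.46 = 213.46 → 213
After the tint: rgb(189, 192, 213) = #BDC0D5.
Per channel, c → c + 0.2(255 − c):
  R: 189 + 13.2 = 202.2 → 202
  G: 192 + 0.2×(255−192) = 192 + 12.6 = 204.6 → 205
  B: 213 + 8.4 = 221.4 → 221
rgb(202, 205, 221) = #CACDDD.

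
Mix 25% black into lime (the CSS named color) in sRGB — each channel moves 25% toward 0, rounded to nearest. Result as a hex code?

CSS lime is rgb(0, 255, 0).
A 25% shade moves each channel 25% toward 0:
  R: 0 + 0.25×(0−0) = 0 + 0 = 0 → 0
  G: 255 − 63.75 = 191.25 → 191
  B: 0 + 0 = 0 → 0
rgb(0, 191, 0) = #00bf00.

#00bf00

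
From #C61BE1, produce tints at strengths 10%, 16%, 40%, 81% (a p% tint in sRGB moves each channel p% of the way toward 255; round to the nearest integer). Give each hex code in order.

#CC32E4, #CF3FE6, #DD76ED, #F4D4F9

#C61BE1 is rgb(198, 27, 225).
10%: (198 + 5.7 = 203.7→204, 27 + 22.8 = 49.8→50, 225 + 3 = 228→228) → #CC32E4
16%: (198 + 9.12 = 207.12→207, 27 + 36.48 = 63.48→63, 225 + 4.8 = 229.8→230) → #CF3FE6
40%: (198 + 22.8 = 220.8→221, 27 + 91.2 = 118.2→118, 225 + 12 = 237→237) → #DD76ED
81%: (198 + 46.17 = 244.17→244, 27 + 184.68 = 211.68→212, 225 + 24.3 = 249.3→249) → #F4D4F9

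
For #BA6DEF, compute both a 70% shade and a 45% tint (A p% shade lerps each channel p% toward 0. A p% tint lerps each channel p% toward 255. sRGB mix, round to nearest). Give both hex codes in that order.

#BA6DEF is rgb(186, 109, 239).
70% shade:
  R: 186 + 0.7×(0−186) = 186 − 130.2 = 55.8 → 56
  G: 109 + 0.7×(0−109) = 109 − 76.3 = 32.7 → 33
  B: 239 + 0.7×(0−239) = 239 − 167.3 = 71.7 → 72
  → #382148
45% tint:
  R: 186 + 0.45×(255−186) = 186 + 31.05 = 217.05 → 217
  G: 109 + 0.45×(255−109) = 109 + 65.7 = 174.7 → 175
  B: 239 + 7.2 = 246.2 → 246
  → #D9AFF6

#382148, #D9AFF6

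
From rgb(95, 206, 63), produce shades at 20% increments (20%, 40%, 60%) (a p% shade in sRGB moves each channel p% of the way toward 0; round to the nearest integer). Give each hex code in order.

20%: (95 − 19 = 76→76, 206 − 41.2 = 164.8→165, 63 − 12.6 = 50.4→50) → #4CA532
40%: (95 − 38 = 57→57, 206 − 82.4 = 123.6→124, 63 − 25.2 = 37.8→38) → #397C26
60%: (95 − 57 = 38→38, 206 − 123.6 = 82.4→82, 63 − 37.8 = 25.2→25) → #265219

#4CA532, #397C26, #265219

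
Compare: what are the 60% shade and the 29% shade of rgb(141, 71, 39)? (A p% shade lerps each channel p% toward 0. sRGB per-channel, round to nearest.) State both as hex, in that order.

#381c10, #64321c

60% shade:
  R: 141 + 0.6×(0−141) = 141 − 84.6 = 56.4 → 56
  G: 71 − 42.6 = 28.4 → 28
  B: 39 − 23.4 = 15.6 → 16
  → #381c10
29% shade:
  R: 141 − 40.89 = 100.11 → 100
  G: 71 − 20.59 = 50.41 → 50
  B: 39 − 11.31 = 27.69 → 28
  → #64321c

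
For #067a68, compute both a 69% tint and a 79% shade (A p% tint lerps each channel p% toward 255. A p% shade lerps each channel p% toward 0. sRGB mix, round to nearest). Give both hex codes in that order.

#067a68 is rgb(6, 122, 104).
69% tint:
  R: 6 + 171.81 = 177.81 → 178
  G: 122 + 91.77 = 213.77 → 214
  B: 104 + 104.19 = 208.19 → 208
  → #b2d6d0
79% shade:
  R: 6 + 0.79×(0−6) = 6 − 4.74 = 1.26 → 1
  G: 122 + 0.79×(0−122) = 122 − 96.38 = 25.62 → 26
  B: 104 − 82.16 = 21.84 → 22
  → #011a16

#b2d6d0, #011a16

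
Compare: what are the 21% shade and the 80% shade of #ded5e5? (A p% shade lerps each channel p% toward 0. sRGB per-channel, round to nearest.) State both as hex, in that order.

#ded5e5 is rgb(222, 213, 229).
21% shade:
  R: 222 − 46.62 = 175.38 → 175
  G: 213 + 0.21×(0−213) = 213 − 44.73 = 168.27 → 168
  B: 229 + 0.21×(0−229) = 229 − 48.09 = 180.91 → 181
  → #afa8b5
80% shade:
  R: 222 + 0.8×(0−222) = 222 − 177.6 = 44.4 → 44
  G: 213 − 170.4 = 42.6 → 43
  B: 229 + 0.8×(0−229) = 229 − 183.2 = 45.8 → 46
  → #2c2b2e

#afa8b5, #2c2b2e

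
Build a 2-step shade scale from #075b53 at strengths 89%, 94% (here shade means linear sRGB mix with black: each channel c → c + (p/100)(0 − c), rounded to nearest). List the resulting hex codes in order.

#010a09, #000505

#075b53 is rgb(7, 91, 83).
89%: (7 − 6.23 = 0.77→1, 91 − 80.99 = 10.01→10, 83 − 73.87 = 9.13→9) → #010a09
94%: (7 − 6.58 = 0.42→0, 91 − 85.54 = 5.46→5, 83 − 78.02 = 4.98→5) → #000505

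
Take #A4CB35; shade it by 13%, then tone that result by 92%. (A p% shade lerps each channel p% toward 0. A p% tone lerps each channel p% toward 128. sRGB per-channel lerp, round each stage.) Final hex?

#818479

#A4CB35 is rgb(164, 203, 53).
Per channel, c → c + 0.13(0 − c):
  R: 164 + 0.13×(0−164) = 164 − 21.32 = 142.68 → 143
  G: 203 + 0.13×(0−203) = 203 − 26.39 = 176.61 → 177
  B: 53 − 6.89 = 46.11 → 46
After the shade: rgb(143, 177, 46) = #8FB12E.
Lerp each channel 92% toward 128:
  R: 143 + 0.92×(128−143) = 143 − 13.8 = 129.2 → 129
  G: 177 + 0.92×(128−177) = 177 − 45.08 = 131.92 → 132
  B: 46 + 0.92×(128−46) = 46 + 75.44 = 121.44 → 121
rgb(129, 132, 121) = #818479.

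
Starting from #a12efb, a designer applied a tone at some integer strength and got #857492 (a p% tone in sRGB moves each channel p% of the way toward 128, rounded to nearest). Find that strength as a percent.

#a12efb is rgb(161, 46, 251); #857492 is rgb(133, 116, 146).
On the B channel (widest range): 146 ≈ 251 + (p/100)(128 − 251), so p ≈ 100×(146 − 251)/(128 − 251) = -10500/-123 = 85.37.
p = 85 reproduces all three channels after rounding.

85%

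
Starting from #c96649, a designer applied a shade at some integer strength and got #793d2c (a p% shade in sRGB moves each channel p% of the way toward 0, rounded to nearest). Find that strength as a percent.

40%

#c96649 is rgb(201, 102, 73); #793d2c is rgb(121, 61, 44).
On the R channel (widest range): 121 ≈ 201 + (p/100)(0 − 201), so p ≈ 100×(121 − 201)/(0 − 201) = -8000/-201 = 39.80.
p = 40 reproduces all three channels after rounding.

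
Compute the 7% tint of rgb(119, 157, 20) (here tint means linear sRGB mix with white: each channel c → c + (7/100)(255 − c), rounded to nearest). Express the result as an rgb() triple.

A 7% tint moves each channel 7% toward 255:
  R: 119 + 0.07×(255−119) = 119 + 9.52 = 128.52 → 129
  G: 157 + 6.86 = 163.86 → 164
  B: 20 + 0.07×(255−20) = 20 + 16.45 = 36.45 → 36

rgb(129, 164, 36)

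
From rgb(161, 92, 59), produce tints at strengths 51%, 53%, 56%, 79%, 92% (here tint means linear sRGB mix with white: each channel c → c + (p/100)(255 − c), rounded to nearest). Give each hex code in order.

51%: (161 + 47.94 = 208.94→209, 92 + 83.13 = 175.13→175, 59 + 99.96 = 158.96→159) → #d1af9f
53%: (161 + 49.82 = 210.82→211, 92 + 86.39 = 178.39→178, 59 + 103.88 = 162.88→163) → #d3b2a3
56%: (161 + 52.64 = 213.64→214, 92 + 91.28 = 183.28→183, 59 + 109.76 = 168.76→169) → #d6b7a9
79%: (161 + 74.26 = 235.26→235, 92 + 128.77 = 220.77→221, 59 + 154.84 = 213.84→214) → #ebddd6
92%: (161 + 86.48 = 247.48→247, 92 + 149.96 = 241.96→242, 59 + 180.32 = 239.32→239) → #f7f2ef

#d1af9f, #d3b2a3, #d6b7a9, #ebddd6, #f7f2ef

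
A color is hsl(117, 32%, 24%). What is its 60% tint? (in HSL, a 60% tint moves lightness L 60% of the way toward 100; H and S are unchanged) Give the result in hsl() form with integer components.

L moves 60% from 24 toward 100: 24 + 45.6 = 69.6 → 70.
H and S are unchanged.

hsl(117, 32%, 70%)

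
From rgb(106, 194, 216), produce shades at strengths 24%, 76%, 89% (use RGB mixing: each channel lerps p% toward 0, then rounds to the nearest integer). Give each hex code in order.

24%: (106 − 25.44 = 80.56→81, 194 − 46.56 = 147.44→147, 216 − 51.84 = 164.16→164) → #5193A4
76%: (106 − 80.56 = 25.44→25, 194 − 147.44 = 46.56→47, 216 − 164.16 = 51.84→52) → #192F34
89%: (106 − 94.34 = 11.66→12, 194 − 172.66 = 21.34→21, 216 − 192.24 = 23.76→24) → #0C1518

#5193A4, #192F34, #0C1518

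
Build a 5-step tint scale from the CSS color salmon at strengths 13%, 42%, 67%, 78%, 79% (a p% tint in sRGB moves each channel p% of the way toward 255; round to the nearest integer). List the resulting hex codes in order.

#fb9184, #fcb5ad, #fdd5d0, #fee3e0, #fee4e1

CSS salmon is rgb(250, 128, 114).
13%: (250 + 0.65 = 250.65→251, 128 + 16.51 = 144.51→145, 114 + 18.33 = 132.33→132) → #fb9184
42%: (250 + 2.1 = 252.1→252, 128 + 53.34 = 181.34→181, 114 + 59.22 = 173.22→173) → #fcb5ad
67%: (250 + 3.35 = 253.35→253, 128 + 85.09 = 213.09→213, 114 + 94.47 = 208.47→208) → #fdd5d0
78%: (250 + 3.9 = 253.9→254, 128 + 99.06 = 227.06→227, 114 + 109.98 = 223.98→224) → #fee3e0
79%: (250 + 3.95 = 253.95→254, 128 + 100.33 = 228.33→228, 114 + 111.39 = 225.39→225) → #fee4e1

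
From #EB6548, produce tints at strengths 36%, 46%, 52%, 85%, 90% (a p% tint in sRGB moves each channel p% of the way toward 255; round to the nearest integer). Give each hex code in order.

#EB6548 is rgb(235, 101, 72).
36%: (235 + 7.2 = 242.2→242, 101 + 55.44 = 156.44→156, 72 + 65.88 = 137.88→138) → #F29C8A
46%: (235 + 9.2 = 244.2→244, 101 + 70.84 = 171.84→172, 72 + 84.18 = 156.18→156) → #F4AC9C
52%: (235 + 10.4 = 245.4→245, 101 + 80.08 = 181.08→181, 72 + 95.16 = 167.16→167) → #F5B5A7
85%: (235 + 17 = 252→252, 101 + 130.9 = 231.9→232, 72 + 155.55 = 227.55→228) → #FCE8E4
90%: (235 + 18 = 253→253, 101 + 138.6 = 239.6→240, 72 + 164.7 = 236.7→237) → #FDF0ED

#F29C8A, #F4AC9C, #F5B5A7, #FCE8E4, #FDF0ED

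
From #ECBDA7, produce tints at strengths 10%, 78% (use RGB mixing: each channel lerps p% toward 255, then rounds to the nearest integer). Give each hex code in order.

#EEC4B0, #FBF0EC

#ECBDA7 is rgb(236, 189, 167).
10%: (236 + 1.9 = 237.9→238, 189 + 6.6 = 195.6→196, 167 + 8.8 = 175.8→176) → #EEC4B0
78%: (236 + 14.82 = 250.82→251, 189 + 51.48 = 240.48→240, 167 + 68.64 = 235.64→236) → #FBF0EC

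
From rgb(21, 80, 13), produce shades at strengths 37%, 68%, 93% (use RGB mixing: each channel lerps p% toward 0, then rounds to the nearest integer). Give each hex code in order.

#0d3208, #071a04, #010601

37%: (21 − 7.77 = 13.23→13, 80 − 29.6 = 50.4→50, 13 − 4.81 = 8.19→8) → #0d3208
68%: (21 − 14.28 = 6.72→7, 80 − 54.4 = 25.6→26, 13 − 8.84 = 4.16→4) → #071a04
93%: (21 − 19.53 = 1.47→1, 80 − 74.4 = 5.6→6, 13 − 12.09 = 0.91→1) → #010601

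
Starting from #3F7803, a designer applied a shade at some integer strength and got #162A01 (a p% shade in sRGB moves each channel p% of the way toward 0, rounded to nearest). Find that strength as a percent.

65%

#3F7803 is rgb(63, 120, 3); #162A01 is rgb(22, 42, 1).
On the G channel (widest range): 42 ≈ 120 + (p/100)(0 − 120), so p ≈ 100×(42 − 120)/(0 − 120) = -7800/-120 = 65.00.
p = 65 reproduces all three channels after rounding.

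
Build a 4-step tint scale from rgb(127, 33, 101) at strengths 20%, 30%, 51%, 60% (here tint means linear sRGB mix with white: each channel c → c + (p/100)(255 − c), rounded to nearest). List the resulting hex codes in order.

#994d84, #a56493, #c092b4, #cca6c1

20%: (127 + 25.6 = 152.6→153, 33 + 44.4 = 77.4→77, 101 + 30.8 = 131.8→132) → #994d84
30%: (127 + 38.4 = 165.4→165, 33 + 66.6 = 99.6→100, 101 + 46.2 = 147.2→147) → #a56493
51%: (127 + 65.28 = 192.28→192, 33 + 113.22 = 146.22→146, 101 + 78.54 = 179.54→180) → #c092b4
60%: (127 + 76.8 = 203.8→204, 33 + 133.2 = 166.2→166, 101 + 92.4 = 193.4→193) → #cca6c1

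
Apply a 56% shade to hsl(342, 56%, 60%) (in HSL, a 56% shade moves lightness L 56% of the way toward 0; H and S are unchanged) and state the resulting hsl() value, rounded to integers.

L moves 56% from 60 toward 0: 60 − 33.6 = 26.4 → 26.
H and S are unchanged.

hsl(342, 56%, 26%)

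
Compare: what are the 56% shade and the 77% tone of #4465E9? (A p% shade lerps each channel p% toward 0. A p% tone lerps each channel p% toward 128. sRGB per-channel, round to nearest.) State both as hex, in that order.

#4465E9 is rgb(68, 101, 233).
56% shade:
  R: 68 + 0.56×(0−68) = 68 − 38.08 = 29.92 → 30
  G: 101 + 0.56×(0−101) = 101 − 56.56 = 44.44 → 44
  B: 233 − 130.48 = 102.52 → 103
  → #1E2C67
77% tone:
  R: 68 + 0.77×(128−68) = 68 + 46.2 = 114.2 → 114
  G: 101 + 0.77×(128−101) = 101 + 20.79 = 121.79 → 122
  B: 233 + 0.77×(128−233) = 233 − 80.85 = 152.15 → 152
  → #727A98

#1E2C67, #727A98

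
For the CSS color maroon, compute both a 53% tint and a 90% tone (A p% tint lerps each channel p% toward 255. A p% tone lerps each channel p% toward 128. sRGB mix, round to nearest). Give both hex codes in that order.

#c38787, #807373

CSS maroon is rgb(128, 0, 0).
53% tint:
  R: 128 + 67.31 = 195.31 → 195
  G: 0 + 0.53×(255−0) = 0 + 135.15 = 135.15 → 135
  B: 0 + 0.53×(255−0) = 0 + 135.15 = 135.15 → 135
  → #c38787
90% tone:
  R: 128 + 0 = 128 → 128
  G: 0 + 0.9×(128−0) = 0 + 115.2 = 115.2 → 115
  B: 0 + 0.9×(128−0) = 0 + 115.2 = 115.2 → 115
  → #807373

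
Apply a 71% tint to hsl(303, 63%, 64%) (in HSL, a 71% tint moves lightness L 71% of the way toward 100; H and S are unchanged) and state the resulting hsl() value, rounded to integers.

hsl(303, 63%, 90%)

L moves 71% from 64 toward 100: 64 + 25.56 = 89.56 → 90.
H and S are unchanged.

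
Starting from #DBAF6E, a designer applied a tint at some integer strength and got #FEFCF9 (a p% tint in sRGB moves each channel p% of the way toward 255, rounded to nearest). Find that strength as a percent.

#DBAF6E is rgb(219, 175, 110); #FEFCF9 is rgb(254, 252, 249).
On the B channel (widest range): 249 ≈ 110 + (p/100)(255 − 110), so p ≈ 100×(249 − 110)/(255 − 110) = 13900/145 = 95.86.
p = 96 reproduces all three channels after rounding.

96%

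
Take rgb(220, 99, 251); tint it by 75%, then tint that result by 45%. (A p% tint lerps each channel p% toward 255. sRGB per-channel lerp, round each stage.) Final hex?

Per channel, c → c + 0.75(255 − c):
  R: 220 + 0.75×(255−220) = 220 + 26.25 = 246.25 → 246
  G: 99 + 117 = 216 → 216
  B: 251 + 3 = 254 → 254
After the tint: rgb(246, 216, 254) = #F6D8FE.
A 45% tint moves each channel 45% toward 255:
  R: 246 + 4.05 = 250.05 → 250
  G: 216 + 0.45×(255−216) = 216 + 17.55 = 233.55 → 234
  B: 254 + 0.45×(255−254) = 254 + 0.45 = 254.45 → 254
rgb(250, 234, 254) = #FAEAFE.

#FAEAFE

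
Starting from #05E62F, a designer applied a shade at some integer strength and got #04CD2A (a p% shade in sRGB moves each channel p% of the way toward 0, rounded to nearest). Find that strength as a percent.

#05E62F is rgb(5, 230, 47); #04CD2A is rgb(4, 205, 42).
On the G channel (widest range): 205 ≈ 230 + (p/100)(0 − 230), so p ≈ 100×(205 − 230)/(0 − 230) = -2500/-230 = 10.87.
p = 11 reproduces all three channels after rounding.

11%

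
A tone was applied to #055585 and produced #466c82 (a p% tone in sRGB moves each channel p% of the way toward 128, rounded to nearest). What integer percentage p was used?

53%

#055585 is rgb(5, 85, 133); #466c82 is rgb(70, 108, 130).
On the R channel (widest range): 70 ≈ 5 + (p/100)(128 − 5), so p ≈ 100×(70 − 5)/(128 − 5) = 6500/123 = 52.85.
p = 53 reproduces all three channels after rounding.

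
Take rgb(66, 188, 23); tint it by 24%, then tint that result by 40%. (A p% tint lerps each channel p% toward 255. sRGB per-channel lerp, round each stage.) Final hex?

A 24% tint moves each channel 24% toward 255:
  R: 66 + 0.24×(255−66) = 66 + 45.36 = 111.36 → 111
  G: 188 + 0.24×(255−188) = 188 + 16.08 = 204.08 → 204
  B: 23 + 55.68 = 78.68 → 79
After the tint: rgb(111, 204, 79) = #6fcc4f.
Lerp each channel 40% toward 255:
  R: 111 + 57.6 = 168.6 → 169
  G: 204 + 20.4 = 224.4 → 224
  B: 79 + 0.4×(255−79) = 79 + 70.4 = 149.4 → 149
rgb(169, 224, 149) = #a9e095.

#a9e095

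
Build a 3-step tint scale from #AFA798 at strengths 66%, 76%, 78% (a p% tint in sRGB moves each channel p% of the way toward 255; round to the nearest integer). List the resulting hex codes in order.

#AFA798 is rgb(175, 167, 152).
66%: (175 + 52.8 = 227.8→228, 167 + 58.08 = 225.08→225, 152 + 67.98 = 219.98→220) → #E4E1DC
76%: (175 + 60.8 = 235.8→236, 167 + 66.88 = 233.88→234, 152 + 78.28 = 230.28→230) → #ECEAE6
78%: (175 + 62.4 = 237.4→237, 167 + 68.64 = 235.64→236, 152 + 80.34 = 232.34→232) → #EDECE8

#E4E1DC, #ECEAE6, #EDECE8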